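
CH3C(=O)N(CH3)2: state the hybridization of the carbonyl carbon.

The carbonyl carbon: 3 σ bonds, plus one π bond — 3 electron domains, sp2.

sp²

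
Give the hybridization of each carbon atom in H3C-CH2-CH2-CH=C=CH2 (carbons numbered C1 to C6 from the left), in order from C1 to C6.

C1 sp3, C2 sp3, C3 sp3, C4 sp2, C5 sp, C6 sp2

C1: 4 σ bonds; 4 regions of electron density → sp3.
C2: 4 σ bonds — 4 electron domains, sp3.
C3 (4 σ bonds) has steric number 4: sp3.
C4 is sp2: 3 σ bonds, plus one π bond, 3 electron-density regions.
C5 — 2 σ bonds, plus two π bonds. Steric number 2, so sp.
C6 — 3 σ bonds, plus one π bond. Steric number 3, so sp2.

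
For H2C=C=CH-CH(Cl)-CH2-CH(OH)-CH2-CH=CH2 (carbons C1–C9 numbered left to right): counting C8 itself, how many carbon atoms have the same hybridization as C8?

4

C8 is sp2 (one π bond).
C1: sp2 ✓
C2: sp
C3: sp2 ✓
C4: sp3
C5: sp3
C6: sp3
C7: sp3
C8: sp2 ✓
C9: sp2 ✓
4 carbons are sp2.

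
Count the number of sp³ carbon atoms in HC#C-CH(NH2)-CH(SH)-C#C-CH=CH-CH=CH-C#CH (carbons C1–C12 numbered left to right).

C1: sp
C2: sp
C3: sp3 ✓
C4: sp3 ✓
C5: sp
C6: sp
C7: sp2
C8: sp2
C9: sp2
C10: sp2
C11: sp
C12: sp
C3, C4 → 2 sp3 carbons.

2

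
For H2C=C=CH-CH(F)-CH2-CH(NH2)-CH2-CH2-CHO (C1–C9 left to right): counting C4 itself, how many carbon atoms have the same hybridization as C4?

C4 is sp3 (only σ bonds).
C1: sp2
C2: sp
C3: sp2
C4: sp3 ✓
C5: sp3 ✓
C6: sp3 ✓
C7: sp3 ✓
C8: sp3 ✓
C9: sp2
5 carbons are sp3.

5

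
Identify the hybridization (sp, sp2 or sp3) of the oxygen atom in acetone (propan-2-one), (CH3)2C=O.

sp2

One σ bond + two lone pairs = steric number 3 → sp2.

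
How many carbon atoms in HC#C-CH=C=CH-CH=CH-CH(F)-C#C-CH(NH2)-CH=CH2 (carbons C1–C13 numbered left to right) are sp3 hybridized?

2

C1: sp
C2: sp
C3: sp2
C4: sp
C5: sp2
C6: sp2
C7: sp2
C8: sp3 ✓
C9: sp
C10: sp
C11: sp3 ✓
C12: sp2
C13: sp2
C8, C11 → 2 sp3 carbons.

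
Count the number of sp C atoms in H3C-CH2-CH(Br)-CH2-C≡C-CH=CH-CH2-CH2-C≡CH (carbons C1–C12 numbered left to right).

4

C1: sp3
C2: sp3
C3: sp3
C4: sp3
C5: sp ✓
C6: sp ✓
C7: sp2
C8: sp2
C9: sp3
C10: sp3
C11: sp ✓
C12: sp ✓
C5, C6, C11, C12 → 4 sp carbons.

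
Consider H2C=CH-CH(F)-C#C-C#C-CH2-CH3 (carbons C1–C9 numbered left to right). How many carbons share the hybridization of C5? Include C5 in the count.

4

C5 is sp (two π bonds).
C1: sp2
C2: sp2
C3: sp3
C4: sp ✓
C5: sp ✓
C6: sp ✓
C7: sp ✓
C8: sp3
C9: sp3
4 carbons are sp.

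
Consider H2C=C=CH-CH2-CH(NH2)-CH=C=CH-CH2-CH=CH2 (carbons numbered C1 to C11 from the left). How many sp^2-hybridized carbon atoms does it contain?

6

C1: sp2 ✓
C2: sp
C3: sp2 ✓
C4: sp3
C5: sp3
C6: sp2 ✓
C7: sp
C8: sp2 ✓
C9: sp3
C10: sp2 ✓
C11: sp2 ✓
C1, C3, C6, C8, C10, C11 → 6 sp2 carbons.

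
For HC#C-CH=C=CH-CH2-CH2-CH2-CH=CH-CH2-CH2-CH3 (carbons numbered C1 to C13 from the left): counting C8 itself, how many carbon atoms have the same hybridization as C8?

6

C8 is sp3 (only σ bonds).
C1: sp
C2: sp
C3: sp2
C4: sp
C5: sp2
C6: sp3 ✓
C7: sp3 ✓
C8: sp3 ✓
C9: sp2
C10: sp2
C11: sp3 ✓
C12: sp3 ✓
C13: sp3 ✓
6 carbons are sp3.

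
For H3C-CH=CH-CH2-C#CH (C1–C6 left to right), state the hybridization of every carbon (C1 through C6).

C1 sp3, C2 sp2, C3 sp2, C4 sp3, C5 sp, C6 sp

C1 (4 σ bonds) has steric number 4: sp3.
C2 (3 σ bonds, plus one π bond) has steric number 3: sp2.
C3: 3 σ bonds, plus one π bond — 3 electron domains, sp2.
C4 has 4 σ bonds: steric number 4 → sp3.
C5 — 2 σ bonds, plus two π bonds. Steric number 2, so sp.
C6: 2 σ bonds, plus two π bonds; 2 regions of electron density → sp.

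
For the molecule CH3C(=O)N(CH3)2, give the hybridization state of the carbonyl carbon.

The carbonyl carbon has 3 σ bonds, plus one π bond: steric number 3 → sp2.

sp^2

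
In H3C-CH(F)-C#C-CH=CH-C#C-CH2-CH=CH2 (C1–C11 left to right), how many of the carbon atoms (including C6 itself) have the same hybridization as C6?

C6 is sp2 (one π bond).
C1: sp3
C2: sp3
C3: sp
C4: sp
C5: sp2 ✓
C6: sp2 ✓
C7: sp
C8: sp
C9: sp3
C10: sp2 ✓
C11: sp2 ✓
4 carbons are sp2.

4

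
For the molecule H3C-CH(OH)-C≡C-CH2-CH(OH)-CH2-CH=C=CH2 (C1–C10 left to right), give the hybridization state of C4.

C4: 2 σ bonds, plus two π bonds — 2 electron domains, sp.

sp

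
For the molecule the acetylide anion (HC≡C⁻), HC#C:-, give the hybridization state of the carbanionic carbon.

One σ bond + one lone pair = steric number 2 → sp.

sp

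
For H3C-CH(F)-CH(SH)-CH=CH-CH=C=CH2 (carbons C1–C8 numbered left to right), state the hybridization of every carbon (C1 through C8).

C1 sp3, C2 sp3, C3 sp3, C4 sp2, C5 sp2, C6 sp2, C7 sp, C8 sp2

C1 is sp3: 4 σ bonds, 4 electron-density regions.
C2 is sp3: 4 σ bonds, 4 electron-density regions.
C3 — 4 σ bonds. Steric number 4, so sp3.
C4 has 3 σ bonds, plus one π bond: steric number 3 → sp2.
C5 has 3 σ bonds, plus one π bond: steric number 3 → sp2.
C6 (3 σ bonds, plus one π bond) has steric number 3: sp2.
C7 — 2 σ bonds, plus two π bonds. Steric number 2, so sp.
C8 (3 σ bonds, plus one π bond) has steric number 3: sp2.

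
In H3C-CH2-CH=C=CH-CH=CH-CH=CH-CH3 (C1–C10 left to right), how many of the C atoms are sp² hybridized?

6

C1: sp3
C2: sp3
C3: sp2 ✓
C4: sp
C5: sp2 ✓
C6: sp2 ✓
C7: sp2 ✓
C8: sp2 ✓
C9: sp2 ✓
C10: sp3
C3, C5, C6, C7, C8, C9 → 6 sp2 carbons.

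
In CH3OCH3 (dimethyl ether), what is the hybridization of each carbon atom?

sp3

Each carbon atom carries 4 σ bonds, giving a steric number of 4, so it is sp3.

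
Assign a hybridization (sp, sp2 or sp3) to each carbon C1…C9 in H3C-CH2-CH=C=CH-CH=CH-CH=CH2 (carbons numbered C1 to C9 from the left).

C1 sp3, C2 sp3, C3 sp2, C4 sp, C5 sp2, C6 sp2, C7 sp2, C8 sp2, C9 sp2

C1 carries 4 σ bonds, giving a steric number of 4, so it is sp3.
C2 has 4 σ bonds: steric number 4 → sp3.
C3 carries 3 σ bonds, plus one π bond, giving a steric number of 3, so it is sp2.
C4 carries 2 σ bonds, plus two π bonds, giving a steric number of 2, so it is sp.
C5 carries 3 σ bonds, plus one π bond, giving a steric number of 3, so it is sp2.
C6 — 3 σ bonds, plus one π bond. Steric number 3, so sp2.
C7: 3 σ bonds, plus one π bond; 3 regions of electron density → sp2.
C8 carries 3 σ bonds, plus one π bond, giving a steric number of 3, so it is sp2.
C9 has 3 σ bonds, plus one π bond: steric number 3 → sp2.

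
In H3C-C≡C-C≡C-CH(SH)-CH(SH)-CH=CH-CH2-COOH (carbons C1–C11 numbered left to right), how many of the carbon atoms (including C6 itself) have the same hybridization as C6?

C6 is sp3 (only σ bonds).
C1: sp3 ✓
C2: sp
C3: sp
C4: sp
C5: sp
C6: sp3 ✓
C7: sp3 ✓
C8: sp2
C9: sp2
C10: sp3 ✓
C11: sp2
4 carbons are sp3.

4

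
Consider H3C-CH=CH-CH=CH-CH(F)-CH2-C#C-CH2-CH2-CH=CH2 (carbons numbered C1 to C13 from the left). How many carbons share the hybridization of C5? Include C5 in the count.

6

C5 is sp2 (one π bond).
C1: sp3
C2: sp2 ✓
C3: sp2 ✓
C4: sp2 ✓
C5: sp2 ✓
C6: sp3
C7: sp3
C8: sp
C9: sp
C10: sp3
C11: sp3
C12: sp2 ✓
C13: sp2 ✓
6 carbons are sp2.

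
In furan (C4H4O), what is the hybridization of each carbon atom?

sp²

Each carbon atom — 3 σ bonds, plus one π bond. Steric number 3, so sp2.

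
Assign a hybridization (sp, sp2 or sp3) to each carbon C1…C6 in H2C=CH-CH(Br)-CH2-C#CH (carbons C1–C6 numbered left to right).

C1 carries 3 σ bonds, plus one π bond, giving a steric number of 3, so it is sp2.
C2 carries 3 σ bonds, plus one π bond, giving a steric number of 3, so it is sp2.
C3 — 4 σ bonds. Steric number 4, so sp3.
C4 carries 4 σ bonds, giving a steric number of 4, so it is sp3.
C5 carries 2 σ bonds, plus two π bonds, giving a steric number of 2, so it is sp.
C6 has 2 σ bonds, plus two π bonds: steric number 2 → sp.

C1 sp2, C2 sp2, C3 sp3, C4 sp3, C5 sp, C6 sp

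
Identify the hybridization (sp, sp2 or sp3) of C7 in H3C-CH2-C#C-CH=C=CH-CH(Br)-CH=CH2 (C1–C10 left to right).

sp^2

C7 has 3 σ bonds, plus one π bond: steric number 3 → sp2.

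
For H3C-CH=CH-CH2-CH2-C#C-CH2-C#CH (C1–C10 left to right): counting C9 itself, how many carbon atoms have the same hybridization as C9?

C9 is sp (two π bonds).
C1: sp3
C2: sp2
C3: sp2
C4: sp3
C5: sp3
C6: sp ✓
C7: sp ✓
C8: sp3
C9: sp ✓
C10: sp ✓
4 carbons are sp.

4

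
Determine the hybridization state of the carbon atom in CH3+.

Three σ bonds to H, empty p orbital → sp2, trigonal planar.

sp²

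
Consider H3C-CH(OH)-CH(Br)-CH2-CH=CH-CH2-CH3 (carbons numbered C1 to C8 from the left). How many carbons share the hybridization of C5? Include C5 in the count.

C5 is sp2 (one π bond).
C1: sp3
C2: sp3
C3: sp3
C4: sp3
C5: sp2 ✓
C6: sp2 ✓
C7: sp3
C8: sp3
2 carbons are sp2.

2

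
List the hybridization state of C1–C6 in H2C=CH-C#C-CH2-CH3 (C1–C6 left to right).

C1 — 3 σ bonds, plus one π bond. Steric number 3, so sp2.
C2 has 3 σ bonds, plus one π bond: steric number 3 → sp2.
C3: 2 σ bonds, plus two π bonds; 2 regions of electron density → sp.
C4 has 2 σ bonds, plus two π bonds: steric number 2 → sp.
C5: 4 σ bonds; 4 regions of electron density → sp3.
C6 has 4 σ bonds: steric number 4 → sp3.

C1 sp2, C2 sp2, C3 sp, C4 sp, C5 sp3, C6 sp3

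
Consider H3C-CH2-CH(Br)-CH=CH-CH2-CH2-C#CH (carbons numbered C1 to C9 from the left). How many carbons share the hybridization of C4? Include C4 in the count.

C4 is sp2 (one π bond).
C1: sp3
C2: sp3
C3: sp3
C4: sp2 ✓
C5: sp2 ✓
C6: sp3
C7: sp3
C8: sp
C9: sp
2 carbons are sp2.

2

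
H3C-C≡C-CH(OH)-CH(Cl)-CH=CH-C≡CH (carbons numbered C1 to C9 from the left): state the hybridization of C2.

C2 — 2 σ bonds, plus two π bonds. Steric number 2, so sp.

sp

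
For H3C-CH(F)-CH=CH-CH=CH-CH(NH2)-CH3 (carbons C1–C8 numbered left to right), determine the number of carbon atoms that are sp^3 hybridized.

4

C1: sp3 ✓
C2: sp3 ✓
C3: sp2
C4: sp2
C5: sp2
C6: sp2
C7: sp3 ✓
C8: sp3 ✓
C1, C2, C7, C8 → 4 sp3 carbons.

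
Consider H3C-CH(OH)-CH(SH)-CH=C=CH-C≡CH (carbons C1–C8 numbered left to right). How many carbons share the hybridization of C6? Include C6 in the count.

C6 is sp2 (one π bond).
C1: sp3
C2: sp3
C3: sp3
C4: sp2 ✓
C5: sp
C6: sp2 ✓
C7: sp
C8: sp
2 carbons are sp2.

2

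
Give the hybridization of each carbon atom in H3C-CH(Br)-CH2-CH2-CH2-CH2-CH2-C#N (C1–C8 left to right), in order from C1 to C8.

C1: 4 σ bonds; 4 regions of electron density → sp3.
C2 (4 σ bonds) has steric number 4: sp3.
C3 (4 σ bonds) has steric number 4: sp3.
C4 — 4 σ bonds. Steric number 4, so sp3.
C5 carries 4 σ bonds, giving a steric number of 4, so it is sp3.
C6 — 4 σ bonds. Steric number 4, so sp3.
C7 — 4 σ bonds. Steric number 4, so sp3.
C8 is sp: 2 σ bonds, plus two π bonds, 2 electron-density regions.

C1 sp3, C2 sp3, C3 sp3, C4 sp3, C5 sp3, C6 sp3, C7 sp3, C8 sp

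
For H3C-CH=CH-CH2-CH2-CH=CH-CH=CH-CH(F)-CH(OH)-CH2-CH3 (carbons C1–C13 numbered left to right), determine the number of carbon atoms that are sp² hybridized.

C1: sp3
C2: sp2 ✓
C3: sp2 ✓
C4: sp3
C5: sp3
C6: sp2 ✓
C7: sp2 ✓
C8: sp2 ✓
C9: sp2 ✓
C10: sp3
C11: sp3
C12: sp3
C13: sp3
C2, C3, C6, C7, C8, C9 → 6 sp2 carbons.

6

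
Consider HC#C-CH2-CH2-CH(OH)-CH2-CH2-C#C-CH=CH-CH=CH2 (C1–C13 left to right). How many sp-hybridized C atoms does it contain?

4

C1: sp ✓
C2: sp ✓
C3: sp3
C4: sp3
C5: sp3
C6: sp3
C7: sp3
C8: sp ✓
C9: sp ✓
C10: sp2
C11: sp2
C12: sp2
C13: sp2
C1, C2, C8, C9 → 4 sp carbons.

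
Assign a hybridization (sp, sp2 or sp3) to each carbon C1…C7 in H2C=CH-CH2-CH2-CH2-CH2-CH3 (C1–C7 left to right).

C1: 3 σ bonds, plus one π bond — 3 electron domains, sp2.
C2: 3 σ bonds, plus one π bond; 3 regions of electron density → sp2.
C3: 4 σ bonds — 4 electron domains, sp3.
C4: 4 σ bonds; 4 regions of electron density → sp3.
C5: 4 σ bonds; 4 regions of electron density → sp3.
C6 has 4 σ bonds: steric number 4 → sp3.
C7 is sp3: 4 σ bonds, 4 electron-density regions.

C1 sp2, C2 sp2, C3 sp3, C4 sp3, C5 sp3, C6 sp3, C7 sp3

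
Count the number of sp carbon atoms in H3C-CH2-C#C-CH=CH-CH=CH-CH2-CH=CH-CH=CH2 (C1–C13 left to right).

2

C1: sp3
C2: sp3
C3: sp ✓
C4: sp ✓
C5: sp2
C6: sp2
C7: sp2
C8: sp2
C9: sp3
C10: sp2
C11: sp2
C12: sp2
C13: sp2
C3, C4 → 2 sp carbons.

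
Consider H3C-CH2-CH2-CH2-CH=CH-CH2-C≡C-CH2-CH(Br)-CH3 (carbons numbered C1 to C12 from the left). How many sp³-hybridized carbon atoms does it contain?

8

C1: sp3 ✓
C2: sp3 ✓
C3: sp3 ✓
C4: sp3 ✓
C5: sp2
C6: sp2
C7: sp3 ✓
C8: sp
C9: sp
C10: sp3 ✓
C11: sp3 ✓
C12: sp3 ✓
C1, C2, C3, C4, C7, C10, C11, C12 → 8 sp3 carbons.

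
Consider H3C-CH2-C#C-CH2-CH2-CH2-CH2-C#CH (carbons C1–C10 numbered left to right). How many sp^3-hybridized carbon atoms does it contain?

6

C1: sp3 ✓
C2: sp3 ✓
C3: sp
C4: sp
C5: sp3 ✓
C6: sp3 ✓
C7: sp3 ✓
C8: sp3 ✓
C9: sp
C10: sp
C1, C2, C5, C6, C7, C8 → 6 sp3 carbons.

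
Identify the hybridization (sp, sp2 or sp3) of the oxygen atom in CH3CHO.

The oxygen atom is sp2: 1 σ bond and 2 lone pairs, plus one π bond, 3 electron-density regions.

sp2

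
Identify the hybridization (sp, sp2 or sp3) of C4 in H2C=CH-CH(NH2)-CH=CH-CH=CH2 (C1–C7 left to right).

C4: 3 σ bonds, plus one π bond — 3 electron domains, sp2.

sp²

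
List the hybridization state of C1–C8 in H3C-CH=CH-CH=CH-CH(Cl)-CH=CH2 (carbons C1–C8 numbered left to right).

C1 sp3, C2 sp2, C3 sp2, C4 sp2, C5 sp2, C6 sp3, C7 sp2, C8 sp2

C1 carries 4 σ bonds, giving a steric number of 4, so it is sp3.
C2: 3 σ bonds, plus one π bond — 3 electron domains, sp2.
C3: 3 σ bonds, plus one π bond — 3 electron domains, sp2.
C4 has 3 σ bonds, plus one π bond: steric number 3 → sp2.
C5 is sp2: 3 σ bonds, plus one π bond, 3 electron-density regions.
C6: 4 σ bonds — 4 electron domains, sp3.
C7: 3 σ bonds, plus one π bond — 3 electron domains, sp2.
C8 — 3 σ bonds, plus one π bond. Steric number 3, so sp2.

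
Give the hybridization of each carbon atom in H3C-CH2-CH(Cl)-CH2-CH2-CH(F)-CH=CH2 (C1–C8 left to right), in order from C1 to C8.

C1 sp3, C2 sp3, C3 sp3, C4 sp3, C5 sp3, C6 sp3, C7 sp2, C8 sp2

C1 — 4 σ bonds. Steric number 4, so sp3.
C2 has 4 σ bonds: steric number 4 → sp3.
C3: 4 σ bonds — 4 electron domains, sp3.
C4 (4 σ bonds) has steric number 4: sp3.
C5: 4 σ bonds; 4 regions of electron density → sp3.
C6: 4 σ bonds; 4 regions of electron density → sp3.
C7 (3 σ bonds, plus one π bond) has steric number 3: sp2.
C8 — 3 σ bonds, plus one π bond. Steric number 3, so sp2.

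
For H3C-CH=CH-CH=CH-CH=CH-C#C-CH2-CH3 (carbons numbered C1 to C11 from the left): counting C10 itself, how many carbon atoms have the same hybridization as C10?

C10 is sp3 (only σ bonds).
C1: sp3 ✓
C2: sp2
C3: sp2
C4: sp2
C5: sp2
C6: sp2
C7: sp2
C8: sp
C9: sp
C10: sp3 ✓
C11: sp3 ✓
3 carbons are sp3.

3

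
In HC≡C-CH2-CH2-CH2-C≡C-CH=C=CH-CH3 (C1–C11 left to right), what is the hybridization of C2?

sp

C2 carries 2 σ bonds, plus two π bonds, giving a steric number of 2, so it is sp.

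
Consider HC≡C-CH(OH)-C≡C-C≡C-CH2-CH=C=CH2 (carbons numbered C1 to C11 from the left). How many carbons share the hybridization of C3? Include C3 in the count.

C3 is sp3 (only σ bonds).
C1: sp
C2: sp
C3: sp3 ✓
C4: sp
C5: sp
C6: sp
C7: sp
C8: sp3 ✓
C9: sp2
C10: sp
C11: sp2
2 carbons are sp3.

2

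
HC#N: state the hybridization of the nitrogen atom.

The nitrogen atom is sp: 1 σ bond and 1 lone pair, plus two π bonds, 2 electron-density regions.

sp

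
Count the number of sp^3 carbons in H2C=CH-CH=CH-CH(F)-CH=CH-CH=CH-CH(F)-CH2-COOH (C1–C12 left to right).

C1: sp2
C2: sp2
C3: sp2
C4: sp2
C5: sp3 ✓
C6: sp2
C7: sp2
C8: sp2
C9: sp2
C10: sp3 ✓
C11: sp3 ✓
C12: sp2
C5, C10, C11 → 3 sp3 carbons.

3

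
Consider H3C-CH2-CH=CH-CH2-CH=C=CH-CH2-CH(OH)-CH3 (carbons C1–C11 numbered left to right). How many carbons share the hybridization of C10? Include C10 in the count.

6

C10 is sp3 (only σ bonds).
C1: sp3 ✓
C2: sp3 ✓
C3: sp2
C4: sp2
C5: sp3 ✓
C6: sp2
C7: sp
C8: sp2
C9: sp3 ✓
C10: sp3 ✓
C11: sp3 ✓
6 carbons are sp3.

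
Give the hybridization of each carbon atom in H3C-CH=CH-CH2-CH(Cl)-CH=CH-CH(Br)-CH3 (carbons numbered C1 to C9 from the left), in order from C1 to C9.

C1: 4 σ bonds — 4 electron domains, sp3.
C2 carries 3 σ bonds, plus one π bond, giving a steric number of 3, so it is sp2.
C3 has 3 σ bonds, plus one π bond: steric number 3 → sp2.
C4: 4 σ bonds; 4 regions of electron density → sp3.
C5 has 4 σ bonds: steric number 4 → sp3.
C6 is sp2: 3 σ bonds, plus one π bond, 3 electron-density regions.
C7 has 3 σ bonds, plus one π bond: steric number 3 → sp2.
C8: 4 σ bonds; 4 regions of electron density → sp3.
C9: 4 σ bonds — 4 electron domains, sp3.

C1 sp3, C2 sp2, C3 sp2, C4 sp3, C5 sp3, C6 sp2, C7 sp2, C8 sp3, C9 sp3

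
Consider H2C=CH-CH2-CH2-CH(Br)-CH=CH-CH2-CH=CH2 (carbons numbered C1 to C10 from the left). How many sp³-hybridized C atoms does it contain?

C1: sp2
C2: sp2
C3: sp3 ✓
C4: sp3 ✓
C5: sp3 ✓
C6: sp2
C7: sp2
C8: sp3 ✓
C9: sp2
C10: sp2
C3, C4, C5, C8 → 4 sp3 carbons.

4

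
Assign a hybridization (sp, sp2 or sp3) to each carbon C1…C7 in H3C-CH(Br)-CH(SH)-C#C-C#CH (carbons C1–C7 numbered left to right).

C1 — 4 σ bonds. Steric number 4, so sp3.
C2 carries 4 σ bonds, giving a steric number of 4, so it is sp3.
C3: 4 σ bonds; 4 regions of electron density → sp3.
C4: 2 σ bonds, plus two π bonds; 2 regions of electron density → sp.
C5: 2 σ bonds, plus two π bonds; 2 regions of electron density → sp.
C6: 2 σ bonds, plus two π bonds; 2 regions of electron density → sp.
C7 has 2 σ bonds, plus two π bonds: steric number 2 → sp.

C1 sp3, C2 sp3, C3 sp3, C4 sp, C5 sp, C6 sp, C7 sp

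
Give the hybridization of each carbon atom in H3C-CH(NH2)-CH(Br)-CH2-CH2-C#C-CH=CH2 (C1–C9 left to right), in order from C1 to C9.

C1 sp3, C2 sp3, C3 sp3, C4 sp3, C5 sp3, C6 sp, C7 sp, C8 sp2, C9 sp2

C1 (4 σ bonds) has steric number 4: sp3.
C2: 4 σ bonds; 4 regions of electron density → sp3.
C3: 4 σ bonds; 4 regions of electron density → sp3.
C4 is sp3: 4 σ bonds, 4 electron-density regions.
C5 has 4 σ bonds: steric number 4 → sp3.
C6: 2 σ bonds, plus two π bonds — 2 electron domains, sp.
C7 carries 2 σ bonds, plus two π bonds, giving a steric number of 2, so it is sp.
C8 (3 σ bonds, plus one π bond) has steric number 3: sp2.
C9 carries 3 σ bonds, plus one π bond, giving a steric number of 3, so it is sp2.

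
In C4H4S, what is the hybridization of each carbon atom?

Each carbon atom: 3 σ bonds, plus one π bond — 3 electron domains, sp2.

sp^2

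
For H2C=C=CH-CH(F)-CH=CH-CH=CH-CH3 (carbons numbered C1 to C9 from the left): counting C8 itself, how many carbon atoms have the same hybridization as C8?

C8 is sp2 (one π bond).
C1: sp2 ✓
C2: sp
C3: sp2 ✓
C4: sp3
C5: sp2 ✓
C6: sp2 ✓
C7: sp2 ✓
C8: sp2 ✓
C9: sp3
6 carbons are sp2.

6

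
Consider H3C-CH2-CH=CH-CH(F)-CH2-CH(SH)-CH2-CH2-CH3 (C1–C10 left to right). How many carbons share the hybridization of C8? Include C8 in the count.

C8 is sp3 (only σ bonds).
C1: sp3 ✓
C2: sp3 ✓
C3: sp2
C4: sp2
C5: sp3 ✓
C6: sp3 ✓
C7: sp3 ✓
C8: sp3 ✓
C9: sp3 ✓
C10: sp3 ✓
8 carbons are sp3.

8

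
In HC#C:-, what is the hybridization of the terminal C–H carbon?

sp

The terminal C–H carbon — 2 σ bonds, plus two π bonds. Steric number 2, so sp.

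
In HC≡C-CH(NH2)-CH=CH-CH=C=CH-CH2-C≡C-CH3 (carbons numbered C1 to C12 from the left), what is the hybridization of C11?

C11: 2 σ bonds, plus two π bonds; 2 regions of electron density → sp.

sp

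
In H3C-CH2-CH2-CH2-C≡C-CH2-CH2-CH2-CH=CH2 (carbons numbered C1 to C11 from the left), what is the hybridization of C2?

C2 has 4 σ bonds: steric number 4 → sp3.

sp3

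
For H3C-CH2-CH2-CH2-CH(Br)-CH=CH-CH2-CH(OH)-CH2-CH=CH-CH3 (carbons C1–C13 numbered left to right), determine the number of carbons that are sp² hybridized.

4

C1: sp3
C2: sp3
C3: sp3
C4: sp3
C5: sp3
C6: sp2 ✓
C7: sp2 ✓
C8: sp3
C9: sp3
C10: sp3
C11: sp2 ✓
C12: sp2 ✓
C13: sp3
C6, C7, C11, C12 → 4 sp2 carbons.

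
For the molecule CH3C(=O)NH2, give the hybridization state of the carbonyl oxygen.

sp²

The carbonyl oxygen (1 σ bond and 2 lone pairs, plus one π bond) has steric number 3: sp2.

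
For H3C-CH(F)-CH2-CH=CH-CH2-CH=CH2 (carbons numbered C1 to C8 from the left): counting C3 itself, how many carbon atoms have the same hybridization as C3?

4

C3 is sp3 (only σ bonds).
C1: sp3 ✓
C2: sp3 ✓
C3: sp3 ✓
C4: sp2
C5: sp2
C6: sp3 ✓
C7: sp2
C8: sp2
4 carbons are sp3.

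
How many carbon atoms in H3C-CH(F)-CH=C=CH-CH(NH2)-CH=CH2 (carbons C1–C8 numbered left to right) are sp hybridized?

C1: sp3
C2: sp3
C3: sp2
C4: sp ✓
C5: sp2
C6: sp3
C7: sp2
C8: sp2
C4 → 1 sp carbon.

1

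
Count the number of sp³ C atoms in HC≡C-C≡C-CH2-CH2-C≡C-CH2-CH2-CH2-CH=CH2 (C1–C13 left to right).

5

C1: sp
C2: sp
C3: sp
C4: sp
C5: sp3 ✓
C6: sp3 ✓
C7: sp
C8: sp
C9: sp3 ✓
C10: sp3 ✓
C11: sp3 ✓
C12: sp2
C13: sp2
C5, C6, C9, C10, C11 → 5 sp3 carbons.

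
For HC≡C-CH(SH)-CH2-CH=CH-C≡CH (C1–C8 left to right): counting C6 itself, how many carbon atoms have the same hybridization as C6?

C6 is sp2 (one π bond).
C1: sp
C2: sp
C3: sp3
C4: sp3
C5: sp2 ✓
C6: sp2 ✓
C7: sp
C8: sp
2 carbons are sp2.

2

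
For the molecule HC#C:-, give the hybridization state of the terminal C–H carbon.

The terminal C–H carbon: 2 σ bonds, plus two π bonds — 2 electron domains, sp.

sp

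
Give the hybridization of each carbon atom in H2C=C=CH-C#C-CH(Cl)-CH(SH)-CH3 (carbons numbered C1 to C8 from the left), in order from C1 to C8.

C1 (3 σ bonds, plus one π bond) has steric number 3: sp2.
C2 has 2 σ bonds, plus two π bonds: steric number 2 → sp.
C3: 3 σ bonds, plus one π bond — 3 electron domains, sp2.
C4 has 2 σ bonds, plus two π bonds: steric number 2 → sp.
C5 (2 σ bonds, plus two π bonds) has steric number 2: sp.
C6 has 4 σ bonds: steric number 4 → sp3.
C7: 4 σ bonds — 4 electron domains, sp3.
C8 has 4 σ bonds: steric number 4 → sp3.

C1 sp2, C2 sp, C3 sp2, C4 sp, C5 sp, C6 sp3, C7 sp3, C8 sp3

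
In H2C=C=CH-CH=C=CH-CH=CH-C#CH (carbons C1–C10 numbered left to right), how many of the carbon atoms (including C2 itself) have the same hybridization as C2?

4

C2 is sp (two π bonds).
C1: sp2
C2: sp ✓
C3: sp2
C4: sp2
C5: sp ✓
C6: sp2
C7: sp2
C8: sp2
C9: sp ✓
C10: sp ✓
4 carbons are sp.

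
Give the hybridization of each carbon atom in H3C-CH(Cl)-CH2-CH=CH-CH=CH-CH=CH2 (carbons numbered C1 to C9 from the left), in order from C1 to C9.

C1: 4 σ bonds; 4 regions of electron density → sp3.
C2: 4 σ bonds; 4 regions of electron density → sp3.
C3: 4 σ bonds; 4 regions of electron density → sp3.
C4: 3 σ bonds, plus one π bond — 3 electron domains, sp2.
C5 is sp2: 3 σ bonds, plus one π bond, 3 electron-density regions.
C6: 3 σ bonds, plus one π bond; 3 regions of electron density → sp2.
C7 is sp2: 3 σ bonds, plus one π bond, 3 electron-density regions.
C8: 3 σ bonds, plus one π bond; 3 regions of electron density → sp2.
C9 carries 3 σ bonds, plus one π bond, giving a steric number of 3, so it is sp2.

C1 sp3, C2 sp3, C3 sp3, C4 sp2, C5 sp2, C6 sp2, C7 sp2, C8 sp2, C9 sp2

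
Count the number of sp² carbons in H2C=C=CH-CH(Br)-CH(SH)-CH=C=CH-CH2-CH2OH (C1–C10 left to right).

C1: sp2 ✓
C2: sp
C3: sp2 ✓
C4: sp3
C5: sp3
C6: sp2 ✓
C7: sp
C8: sp2 ✓
C9: sp3
C10: sp3
C1, C3, C6, C8 → 4 sp2 carbons.

4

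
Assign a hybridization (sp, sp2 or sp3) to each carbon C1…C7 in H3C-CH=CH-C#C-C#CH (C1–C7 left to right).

C1 — 4 σ bonds. Steric number 4, so sp3.
C2: 3 σ bonds, plus one π bond — 3 electron domains, sp2.
C3 — 3 σ bonds, plus one π bond. Steric number 3, so sp2.
C4 carries 2 σ bonds, plus two π bonds, giving a steric number of 2, so it is sp.
C5 carries 2 σ bonds, plus two π bonds, giving a steric number of 2, so it is sp.
C6 has 2 σ bonds, plus two π bonds: steric number 2 → sp.
C7 is sp: 2 σ bonds, plus two π bonds, 2 electron-density regions.

C1 sp3, C2 sp2, C3 sp2, C4 sp, C5 sp, C6 sp, C7 sp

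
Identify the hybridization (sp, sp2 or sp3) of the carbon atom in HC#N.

sp

The carbon atom carries 2 σ bonds, plus two π bonds, giving a steric number of 2, so it is sp.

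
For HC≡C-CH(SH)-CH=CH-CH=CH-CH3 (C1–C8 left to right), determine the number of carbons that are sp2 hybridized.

4

C1: sp
C2: sp
C3: sp3
C4: sp2 ✓
C5: sp2 ✓
C6: sp2 ✓
C7: sp2 ✓
C8: sp3
C4, C5, C6, C7 → 4 sp2 carbons.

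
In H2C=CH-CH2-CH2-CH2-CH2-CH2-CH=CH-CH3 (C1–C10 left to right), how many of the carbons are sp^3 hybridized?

C1: sp2
C2: sp2
C3: sp3 ✓
C4: sp3 ✓
C5: sp3 ✓
C6: sp3 ✓
C7: sp3 ✓
C8: sp2
C9: sp2
C10: sp3 ✓
C3, C4, C5, C6, C7, C10 → 6 sp3 carbons.

6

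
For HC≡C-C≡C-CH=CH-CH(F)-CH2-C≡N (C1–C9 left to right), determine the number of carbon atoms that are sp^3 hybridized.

2

C1: sp
C2: sp
C3: sp
C4: sp
C5: sp2
C6: sp2
C7: sp3 ✓
C8: sp3 ✓
C9: sp
C7, C8 → 2 sp3 carbons.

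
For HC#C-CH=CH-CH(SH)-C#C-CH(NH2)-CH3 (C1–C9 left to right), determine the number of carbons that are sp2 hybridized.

2

C1: sp
C2: sp
C3: sp2 ✓
C4: sp2 ✓
C5: sp3
C6: sp
C7: sp
C8: sp3
C9: sp3
C3, C4 → 2 sp2 carbons.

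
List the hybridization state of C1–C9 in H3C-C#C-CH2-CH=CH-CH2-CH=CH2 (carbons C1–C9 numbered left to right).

C1 sp3, C2 sp, C3 sp, C4 sp3, C5 sp2, C6 sp2, C7 sp3, C8 sp2, C9 sp2

C1: 4 σ bonds; 4 regions of electron density → sp3.
C2: 2 σ bonds, plus two π bonds — 2 electron domains, sp.
C3 (2 σ bonds, plus two π bonds) has steric number 2: sp.
C4 carries 4 σ bonds, giving a steric number of 4, so it is sp3.
C5 carries 3 σ bonds, plus one π bond, giving a steric number of 3, so it is sp2.
C6: 3 σ bonds, plus one π bond — 3 electron domains, sp2.
C7 is sp3: 4 σ bonds, 4 electron-density regions.
C8 (3 σ bonds, plus one π bond) has steric number 3: sp2.
C9 — 3 σ bonds, plus one π bond. Steric number 3, so sp2.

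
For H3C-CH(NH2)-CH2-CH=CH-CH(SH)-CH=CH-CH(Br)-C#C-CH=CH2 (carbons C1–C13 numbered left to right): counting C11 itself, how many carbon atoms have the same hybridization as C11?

2

C11 is sp (two π bonds).
C1: sp3
C2: sp3
C3: sp3
C4: sp2
C5: sp2
C6: sp3
C7: sp2
C8: sp2
C9: sp3
C10: sp ✓
C11: sp ✓
C12: sp2
C13: sp2
2 carbons are sp.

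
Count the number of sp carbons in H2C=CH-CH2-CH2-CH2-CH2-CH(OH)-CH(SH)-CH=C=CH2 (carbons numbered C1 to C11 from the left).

1

C1: sp2
C2: sp2
C3: sp3
C4: sp3
C5: sp3
C6: sp3
C7: sp3
C8: sp3
C9: sp2
C10: sp ✓
C11: sp2
C10 → 1 sp carbon.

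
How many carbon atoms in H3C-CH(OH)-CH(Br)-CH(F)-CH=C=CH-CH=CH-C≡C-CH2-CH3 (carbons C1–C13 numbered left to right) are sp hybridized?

3

C1: sp3
C2: sp3
C3: sp3
C4: sp3
C5: sp2
C6: sp ✓
C7: sp2
C8: sp2
C9: sp2
C10: sp ✓
C11: sp ✓
C12: sp3
C13: sp3
C6, C10, C11 → 3 sp carbons.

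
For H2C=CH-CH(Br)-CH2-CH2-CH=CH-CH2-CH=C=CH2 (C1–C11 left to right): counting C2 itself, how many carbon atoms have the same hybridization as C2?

6

C2 is sp2 (one π bond).
C1: sp2 ✓
C2: sp2 ✓
C3: sp3
C4: sp3
C5: sp3
C6: sp2 ✓
C7: sp2 ✓
C8: sp3
C9: sp2 ✓
C10: sp
C11: sp2 ✓
6 carbons are sp2.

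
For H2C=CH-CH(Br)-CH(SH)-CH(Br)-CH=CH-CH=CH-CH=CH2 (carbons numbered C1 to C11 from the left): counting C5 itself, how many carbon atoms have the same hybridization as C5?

C5 is sp3 (only σ bonds).
C1: sp2
C2: sp2
C3: sp3 ✓
C4: sp3 ✓
C5: sp3 ✓
C6: sp2
C7: sp2
C8: sp2
C9: sp2
C10: sp2
C11: sp2
3 carbons are sp3.

3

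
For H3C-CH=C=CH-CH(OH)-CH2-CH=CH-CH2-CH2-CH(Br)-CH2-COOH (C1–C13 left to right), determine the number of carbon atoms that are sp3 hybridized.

C1: sp3 ✓
C2: sp2
C3: sp
C4: sp2
C5: sp3 ✓
C6: sp3 ✓
C7: sp2
C8: sp2
C9: sp3 ✓
C10: sp3 ✓
C11: sp3 ✓
C12: sp3 ✓
C13: sp2
C1, C5, C6, C9, C10, C11, C12 → 7 sp3 carbons.

7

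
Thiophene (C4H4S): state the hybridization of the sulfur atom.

Analogous to furan: one S lone pair in the aromatic π system, S is sp2.

sp²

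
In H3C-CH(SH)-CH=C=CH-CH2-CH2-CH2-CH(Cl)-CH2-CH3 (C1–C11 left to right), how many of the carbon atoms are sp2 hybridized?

C1: sp3
C2: sp3
C3: sp2 ✓
C4: sp
C5: sp2 ✓
C6: sp3
C7: sp3
C8: sp3
C9: sp3
C10: sp3
C11: sp3
C3, C5 → 2 sp2 carbons.

2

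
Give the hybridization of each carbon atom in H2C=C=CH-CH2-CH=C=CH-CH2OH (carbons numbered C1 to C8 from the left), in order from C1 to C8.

C1 sp2, C2 sp, C3 sp2, C4 sp3, C5 sp2, C6 sp, C7 sp2, C8 sp3

C1 has 3 σ bonds, plus one π bond: steric number 3 → sp2.
C2 — 2 σ bonds, plus two π bonds. Steric number 2, so sp.
C3 carries 3 σ bonds, plus one π bond, giving a steric number of 3, so it is sp2.
C4: 4 σ bonds; 4 regions of electron density → sp3.
C5 carries 3 σ bonds, plus one π bond, giving a steric number of 3, so it is sp2.
C6 — 2 σ bonds, plus two π bonds. Steric number 2, so sp.
C7 carries 3 σ bonds, plus one π bond, giving a steric number of 3, so it is sp2.
C8 — 4 σ bonds. Steric number 4, so sp3.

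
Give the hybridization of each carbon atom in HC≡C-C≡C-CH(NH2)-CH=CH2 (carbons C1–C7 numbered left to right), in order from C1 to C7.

C1 sp, C2 sp, C3 sp, C4 sp, C5 sp3, C6 sp2, C7 sp2

C1 carries 2 σ bonds, plus two π bonds, giving a steric number of 2, so it is sp.
C2: 2 σ bonds, plus two π bonds; 2 regions of electron density → sp.
C3 carries 2 σ bonds, plus two π bonds, giving a steric number of 2, so it is sp.
C4 carries 2 σ bonds, plus two π bonds, giving a steric number of 2, so it is sp.
C5 carries 4 σ bonds, giving a steric number of 4, so it is sp3.
C6 carries 3 σ bonds, plus one π bond, giving a steric number of 3, so it is sp2.
C7 — 3 σ bonds, plus one π bond. Steric number 3, so sp2.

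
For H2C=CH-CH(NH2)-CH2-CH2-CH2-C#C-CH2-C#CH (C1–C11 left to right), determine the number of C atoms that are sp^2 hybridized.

C1: sp2 ✓
C2: sp2 ✓
C3: sp3
C4: sp3
C5: sp3
C6: sp3
C7: sp
C8: sp
C9: sp3
C10: sp
C11: sp
C1, C2 → 2 sp2 carbons.

2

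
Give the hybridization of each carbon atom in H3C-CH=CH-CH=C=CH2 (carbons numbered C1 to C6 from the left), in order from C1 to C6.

C1 carries 4 σ bonds, giving a steric number of 4, so it is sp3.
C2 carries 3 σ bonds, plus one π bond, giving a steric number of 3, so it is sp2.
C3 is sp2: 3 σ bonds, plus one π bond, 3 electron-density regions.
C4 has 3 σ bonds, plus one π bond: steric number 3 → sp2.
C5 — 2 σ bonds, plus two π bonds. Steric number 2, so sp.
C6: 3 σ bonds, plus one π bond; 3 regions of electron density → sp2.

C1 sp3, C2 sp2, C3 sp2, C4 sp2, C5 sp, C6 sp2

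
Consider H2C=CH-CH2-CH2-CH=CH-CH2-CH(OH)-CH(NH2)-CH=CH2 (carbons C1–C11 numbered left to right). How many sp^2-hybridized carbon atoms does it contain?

C1: sp2 ✓
C2: sp2 ✓
C3: sp3
C4: sp3
C5: sp2 ✓
C6: sp2 ✓
C7: sp3
C8: sp3
C9: sp3
C10: sp2 ✓
C11: sp2 ✓
C1, C2, C5, C6, C10, C11 → 6 sp2 carbons.

6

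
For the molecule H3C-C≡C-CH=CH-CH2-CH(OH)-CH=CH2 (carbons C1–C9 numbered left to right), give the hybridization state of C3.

sp

C3: 2 σ bonds, plus two π bonds — 2 electron domains, sp.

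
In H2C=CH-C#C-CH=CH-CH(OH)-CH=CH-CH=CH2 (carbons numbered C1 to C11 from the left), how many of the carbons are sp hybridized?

2

C1: sp2
C2: sp2
C3: sp ✓
C4: sp ✓
C5: sp2
C6: sp2
C7: sp3
C8: sp2
C9: sp2
C10: sp2
C11: sp2
C3, C4 → 2 sp carbons.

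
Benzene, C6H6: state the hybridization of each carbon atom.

sp2

Every ring carbon has three σ bonds and contributes one p electron to the aromatic π system.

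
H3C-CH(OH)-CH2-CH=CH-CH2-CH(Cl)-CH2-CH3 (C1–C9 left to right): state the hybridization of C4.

sp²

C4 has 3 σ bonds, plus one π bond: steric number 3 → sp2.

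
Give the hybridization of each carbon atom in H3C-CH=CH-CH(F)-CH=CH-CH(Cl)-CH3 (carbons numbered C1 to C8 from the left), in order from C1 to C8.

C1 has 4 σ bonds: steric number 4 → sp3.
C2 (3 σ bonds, plus one π bond) has steric number 3: sp2.
C3: 3 σ bonds, plus one π bond — 3 electron domains, sp2.
C4 is sp3: 4 σ bonds, 4 electron-density regions.
C5 (3 σ bonds, plus one π bond) has steric number 3: sp2.
C6 has 3 σ bonds, plus one π bond: steric number 3 → sp2.
C7 carries 4 σ bonds, giving a steric number of 4, so it is sp3.
C8 has 4 σ bonds: steric number 4 → sp3.

C1 sp3, C2 sp2, C3 sp2, C4 sp3, C5 sp2, C6 sp2, C7 sp3, C8 sp3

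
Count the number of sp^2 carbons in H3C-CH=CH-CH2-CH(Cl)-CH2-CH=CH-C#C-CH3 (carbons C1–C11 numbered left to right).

4

C1: sp3
C2: sp2 ✓
C3: sp2 ✓
C4: sp3
C5: sp3
C6: sp3
C7: sp2 ✓
C8: sp2 ✓
C9: sp
C10: sp
C11: sp3
C2, C3, C7, C8 → 4 sp2 carbons.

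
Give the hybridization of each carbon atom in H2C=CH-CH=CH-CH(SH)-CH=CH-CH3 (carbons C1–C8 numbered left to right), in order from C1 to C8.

C1 sp2, C2 sp2, C3 sp2, C4 sp2, C5 sp3, C6 sp2, C7 sp2, C8 sp3

C1 carries 3 σ bonds, plus one π bond, giving a steric number of 3, so it is sp2.
C2: 3 σ bonds, plus one π bond; 3 regions of electron density → sp2.
C3: 3 σ bonds, plus one π bond — 3 electron domains, sp2.
C4: 3 σ bonds, plus one π bond — 3 electron domains, sp2.
C5: 4 σ bonds; 4 regions of electron density → sp3.
C6 carries 3 σ bonds, plus one π bond, giving a steric number of 3, so it is sp2.
C7 has 3 σ bonds, plus one π bond: steric number 3 → sp2.
C8 — 4 σ bonds. Steric number 4, so sp3.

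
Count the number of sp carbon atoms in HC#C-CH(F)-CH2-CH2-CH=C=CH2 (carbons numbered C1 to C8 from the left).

C1: sp ✓
C2: sp ✓
C3: sp3
C4: sp3
C5: sp3
C6: sp2
C7: sp ✓
C8: sp2
C1, C2, C7 → 3 sp carbons.

3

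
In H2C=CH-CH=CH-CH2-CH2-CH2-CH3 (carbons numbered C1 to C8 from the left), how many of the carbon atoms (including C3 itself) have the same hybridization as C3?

C3 is sp2 (one π bond).
C1: sp2 ✓
C2: sp2 ✓
C3: sp2 ✓
C4: sp2 ✓
C5: sp3
C6: sp3
C7: sp3
C8: sp3
4 carbons are sp2.

4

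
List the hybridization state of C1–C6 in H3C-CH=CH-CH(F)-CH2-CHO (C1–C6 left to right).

C1 sp3, C2 sp2, C3 sp2, C4 sp3, C5 sp3, C6 sp2

C1 carries 4 σ bonds, giving a steric number of 4, so it is sp3.
C2 — 3 σ bonds, plus one π bond. Steric number 3, so sp2.
C3 — 3 σ bonds, plus one π bond. Steric number 3, so sp2.
C4 (4 σ bonds) has steric number 4: sp3.
C5 has 4 σ bonds: steric number 4 → sp3.
C6: 3 σ bonds, plus one π bond; 3 regions of electron density → sp2.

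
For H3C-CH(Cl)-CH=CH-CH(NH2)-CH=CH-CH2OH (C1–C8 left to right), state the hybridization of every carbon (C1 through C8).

C1 sp3, C2 sp3, C3 sp2, C4 sp2, C5 sp3, C6 sp2, C7 sp2, C8 sp3

C1 carries 4 σ bonds, giving a steric number of 4, so it is sp3.
C2 is sp3: 4 σ bonds, 4 electron-density regions.
C3: 3 σ bonds, plus one π bond — 3 electron domains, sp2.
C4 has 3 σ bonds, plus one π bond: steric number 3 → sp2.
C5 carries 4 σ bonds, giving a steric number of 4, so it is sp3.
C6 carries 3 σ bonds, plus one π bond, giving a steric number of 3, so it is sp2.
C7 (3 σ bonds, plus one π bond) has steric number 3: sp2.
C8: 4 σ bonds; 4 regions of electron density → sp3.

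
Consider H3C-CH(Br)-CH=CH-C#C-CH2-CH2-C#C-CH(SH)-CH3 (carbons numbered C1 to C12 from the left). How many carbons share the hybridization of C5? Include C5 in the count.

C5 is sp (two π bonds).
C1: sp3
C2: sp3
C3: sp2
C4: sp2
C5: sp ✓
C6: sp ✓
C7: sp3
C8: sp3
C9: sp ✓
C10: sp ✓
C11: sp3
C12: sp3
4 carbons are sp.

4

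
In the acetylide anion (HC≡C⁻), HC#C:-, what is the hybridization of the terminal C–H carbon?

The terminal C–H carbon (2 σ bonds, plus two π bonds) has steric number 2: sp.

sp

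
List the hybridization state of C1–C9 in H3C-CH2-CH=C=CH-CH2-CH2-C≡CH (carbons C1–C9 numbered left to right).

C1 carries 4 σ bonds, giving a steric number of 4, so it is sp3.
C2 (4 σ bonds) has steric number 4: sp3.
C3 is sp2: 3 σ bonds, plus one π bond, 3 electron-density regions.
C4 carries 2 σ bonds, plus two π bonds, giving a steric number of 2, so it is sp.
C5: 3 σ bonds, plus one π bond — 3 electron domains, sp2.
C6 is sp3: 4 σ bonds, 4 electron-density regions.
C7 — 4 σ bonds. Steric number 4, so sp3.
C8: 2 σ bonds, plus two π bonds — 2 electron domains, sp.
C9 (2 σ bonds, plus two π bonds) has steric number 2: sp.

C1 sp3, C2 sp3, C3 sp2, C4 sp, C5 sp2, C6 sp3, C7 sp3, C8 sp, C9 sp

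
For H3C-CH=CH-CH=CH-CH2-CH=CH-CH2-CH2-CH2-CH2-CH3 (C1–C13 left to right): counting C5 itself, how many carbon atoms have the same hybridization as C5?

6

C5 is sp2 (one π bond).
C1: sp3
C2: sp2 ✓
C3: sp2 ✓
C4: sp2 ✓
C5: sp2 ✓
C6: sp3
C7: sp2 ✓
C8: sp2 ✓
C9: sp3
C10: sp3
C11: sp3
C12: sp3
C13: sp3
6 carbons are sp2.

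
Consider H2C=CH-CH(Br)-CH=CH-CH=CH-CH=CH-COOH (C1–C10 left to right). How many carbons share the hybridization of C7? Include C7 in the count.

9

C7 is sp2 (one π bond).
C1: sp2 ✓
C2: sp2 ✓
C3: sp3
C4: sp2 ✓
C5: sp2 ✓
C6: sp2 ✓
C7: sp2 ✓
C8: sp2 ✓
C9: sp2 ✓
C10: sp2 ✓
9 carbons are sp2.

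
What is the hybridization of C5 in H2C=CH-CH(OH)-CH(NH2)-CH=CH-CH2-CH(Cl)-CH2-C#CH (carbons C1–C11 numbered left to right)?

C5 has 3 σ bonds, plus one π bond: steric number 3 → sp2.

sp^2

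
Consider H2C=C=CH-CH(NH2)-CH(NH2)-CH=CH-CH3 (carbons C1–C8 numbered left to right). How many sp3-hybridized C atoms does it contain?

C1: sp2
C2: sp
C3: sp2
C4: sp3 ✓
C5: sp3 ✓
C6: sp2
C7: sp2
C8: sp3 ✓
C4, C5, C8 → 3 sp3 carbons.

3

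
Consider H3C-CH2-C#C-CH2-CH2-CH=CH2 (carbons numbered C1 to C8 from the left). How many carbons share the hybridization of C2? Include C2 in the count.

C2 is sp3 (only σ bonds).
C1: sp3 ✓
C2: sp3 ✓
C3: sp
C4: sp
C5: sp3 ✓
C6: sp3 ✓
C7: sp2
C8: sp2
4 carbons are sp3.

4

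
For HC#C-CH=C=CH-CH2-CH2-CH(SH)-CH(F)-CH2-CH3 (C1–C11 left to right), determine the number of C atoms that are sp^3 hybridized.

6

C1: sp
C2: sp
C3: sp2
C4: sp
C5: sp2
C6: sp3 ✓
C7: sp3 ✓
C8: sp3 ✓
C9: sp3 ✓
C10: sp3 ✓
C11: sp3 ✓
C6, C7, C8, C9, C10, C11 → 6 sp3 carbons.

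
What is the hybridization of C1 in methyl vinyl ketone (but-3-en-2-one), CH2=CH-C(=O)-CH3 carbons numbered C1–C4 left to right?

C1 has 3 σ bonds, plus one π bond: steric number 3 → sp2.

sp²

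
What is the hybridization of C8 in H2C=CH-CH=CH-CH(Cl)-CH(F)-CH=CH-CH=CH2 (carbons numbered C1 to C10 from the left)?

C8 has 3 σ bonds, plus one π bond: steric number 3 → sp2.

sp^2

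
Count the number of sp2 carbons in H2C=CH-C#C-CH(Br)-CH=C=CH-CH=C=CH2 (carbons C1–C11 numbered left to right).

C1: sp2 ✓
C2: sp2 ✓
C3: sp
C4: sp
C5: sp3
C6: sp2 ✓
C7: sp
C8: sp2 ✓
C9: sp2 ✓
C10: sp
C11: sp2 ✓
C1, C2, C6, C8, C9, C11 → 6 sp2 carbons.

6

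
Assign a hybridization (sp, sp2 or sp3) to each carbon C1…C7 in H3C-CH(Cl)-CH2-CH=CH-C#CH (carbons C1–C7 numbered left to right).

C1 sp3, C2 sp3, C3 sp3, C4 sp2, C5 sp2, C6 sp, C7 sp

C1: 4 σ bonds; 4 regions of electron density → sp3.
C2 is sp3: 4 σ bonds, 4 electron-density regions.
C3: 4 σ bonds — 4 electron domains, sp3.
C4 (3 σ bonds, plus one π bond) has steric number 3: sp2.
C5: 3 σ bonds, plus one π bond; 3 regions of electron density → sp2.
C6 — 2 σ bonds, plus two π bonds. Steric number 2, so sp.
C7 — 2 σ bonds, plus two π bonds. Steric number 2, so sp.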